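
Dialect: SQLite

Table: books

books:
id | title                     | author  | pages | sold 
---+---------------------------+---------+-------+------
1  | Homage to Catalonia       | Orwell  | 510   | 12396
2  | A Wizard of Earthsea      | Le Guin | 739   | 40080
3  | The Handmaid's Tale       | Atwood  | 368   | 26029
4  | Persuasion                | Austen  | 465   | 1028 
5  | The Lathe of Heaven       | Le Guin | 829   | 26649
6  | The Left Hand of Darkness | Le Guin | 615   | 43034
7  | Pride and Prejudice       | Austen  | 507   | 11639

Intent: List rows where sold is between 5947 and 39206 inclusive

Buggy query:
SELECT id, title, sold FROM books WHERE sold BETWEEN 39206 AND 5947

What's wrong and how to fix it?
Bug: BETWEEN expects the lower bound first; with 39206 AND 5947 the range is empty

Fix: Write BETWEEN 5947 AND 39206

Corrected query:
SELECT id, title, sold FROM books WHERE sold BETWEEN 5947 AND 39206

Result:
id | title               | sold 
---+---------------------+------
1  | Homage to Catalonia | 12396
3  | The Handmaid's Tale | 26029
5  | The Lathe of Heaven | 26649
7  | Pride and Prejudice | 11639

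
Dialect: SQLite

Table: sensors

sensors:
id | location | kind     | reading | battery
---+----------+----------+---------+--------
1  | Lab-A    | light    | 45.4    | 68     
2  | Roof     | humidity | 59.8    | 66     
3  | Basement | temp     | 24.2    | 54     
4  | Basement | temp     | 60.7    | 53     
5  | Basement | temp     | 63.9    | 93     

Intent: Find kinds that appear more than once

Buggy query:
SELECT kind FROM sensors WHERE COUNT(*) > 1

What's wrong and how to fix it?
Bug: WHERE can't reference COUNT(*); aggregates are computed after WHERE

Fix: GROUP BY kind, then filter groups with HAVING COUNT(*) > 1

Corrected query:
SELECT kind FROM sensors GROUP BY kind HAVING COUNT(*) > 1

Result:
kind
----
temp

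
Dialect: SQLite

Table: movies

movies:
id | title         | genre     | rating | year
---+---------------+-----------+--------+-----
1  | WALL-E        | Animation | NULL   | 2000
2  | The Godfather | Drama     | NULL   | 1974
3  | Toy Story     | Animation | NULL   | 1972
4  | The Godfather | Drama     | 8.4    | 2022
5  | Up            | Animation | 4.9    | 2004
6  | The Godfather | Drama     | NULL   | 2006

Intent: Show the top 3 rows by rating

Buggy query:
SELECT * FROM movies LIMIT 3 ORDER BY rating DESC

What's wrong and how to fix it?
Bug: ORDER BY cannot follow LIMIT; LIMIT is the final clause

Fix: Sort with ORDER BY, then apply LIMIT

Corrected query:
SELECT * FROM movies ORDER BY rating DESC LIMIT 3

Result:
id | title         | genre     | rating | year
---+---------------+-----------+--------+-----
4  | The Godfather | Drama     | 8.4    | 2022
5  | Up            | Animation | 4.9    | 2004
1  | WALL-E        | Animation | NULL   | 2000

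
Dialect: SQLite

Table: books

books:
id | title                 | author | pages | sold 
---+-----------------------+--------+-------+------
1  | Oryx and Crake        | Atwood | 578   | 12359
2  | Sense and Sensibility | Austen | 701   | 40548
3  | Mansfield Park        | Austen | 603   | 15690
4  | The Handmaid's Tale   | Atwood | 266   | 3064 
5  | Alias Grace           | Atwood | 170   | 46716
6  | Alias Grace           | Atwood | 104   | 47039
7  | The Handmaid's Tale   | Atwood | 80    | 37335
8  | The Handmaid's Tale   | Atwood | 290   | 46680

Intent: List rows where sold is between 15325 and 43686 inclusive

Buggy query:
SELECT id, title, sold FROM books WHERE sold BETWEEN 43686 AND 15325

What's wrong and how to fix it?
Bug: The bounds are reversed; BETWEEN a AND b requires a <= b to match anything

Fix: Swap the bounds so the smaller value comes first

Corrected query:
SELECT id, title, sold FROM books WHERE sold BETWEEN 15325 AND 43686

Result:
id | title                 | sold 
---+-----------------------+------
2  | Sense and Sensibility | 40548
3  | Mansfield Park        | 15690
7  | The Handmaid's Tale   | 37335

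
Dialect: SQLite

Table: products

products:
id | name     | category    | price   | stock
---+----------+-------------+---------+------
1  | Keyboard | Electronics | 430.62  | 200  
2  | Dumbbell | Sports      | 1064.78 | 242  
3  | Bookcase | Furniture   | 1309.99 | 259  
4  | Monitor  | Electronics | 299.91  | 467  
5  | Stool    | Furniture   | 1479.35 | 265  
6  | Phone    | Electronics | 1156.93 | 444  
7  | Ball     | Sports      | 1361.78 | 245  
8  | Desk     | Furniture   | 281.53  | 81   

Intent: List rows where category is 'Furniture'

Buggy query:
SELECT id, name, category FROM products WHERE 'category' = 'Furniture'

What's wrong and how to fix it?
Bug: Single quotes denote string literals in SQL; the column name is being compared as a constant string

Fix: Remove the quotes around the column name (or use double quotes for an identifier)

Corrected query:
SELECT id, name, category FROM products WHERE category = 'Furniture'

Result:
id | name     | category 
---+----------+----------
3  | Bookcase | Furniture
5  | Stool    | Furniture
8  | Desk     | Furniture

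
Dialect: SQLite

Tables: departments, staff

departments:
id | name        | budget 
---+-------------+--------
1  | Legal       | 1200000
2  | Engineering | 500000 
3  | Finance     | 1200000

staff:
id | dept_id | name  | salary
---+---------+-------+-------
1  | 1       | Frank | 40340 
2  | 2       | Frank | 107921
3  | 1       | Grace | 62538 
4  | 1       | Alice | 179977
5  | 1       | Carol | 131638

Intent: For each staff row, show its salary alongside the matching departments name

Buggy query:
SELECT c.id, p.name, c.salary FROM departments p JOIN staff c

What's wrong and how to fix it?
Bug: JOIN with no ON clause produces a cartesian product; every staff row pairs with every departments row

Fix: Add ON c.dept_id = p.id to the JOIN

Corrected query:
SELECT c.id, p.name, c.salary FROM departments p JOIN staff c ON c.dept_id = p.id

Result:
id | name        | salary
---+-------------+-------
1  | Legal       | 40340 
2  | Engineering | 107921
3  | Legal       | 62538 
4  | Legal       | 179977
5  | Legal       | 131638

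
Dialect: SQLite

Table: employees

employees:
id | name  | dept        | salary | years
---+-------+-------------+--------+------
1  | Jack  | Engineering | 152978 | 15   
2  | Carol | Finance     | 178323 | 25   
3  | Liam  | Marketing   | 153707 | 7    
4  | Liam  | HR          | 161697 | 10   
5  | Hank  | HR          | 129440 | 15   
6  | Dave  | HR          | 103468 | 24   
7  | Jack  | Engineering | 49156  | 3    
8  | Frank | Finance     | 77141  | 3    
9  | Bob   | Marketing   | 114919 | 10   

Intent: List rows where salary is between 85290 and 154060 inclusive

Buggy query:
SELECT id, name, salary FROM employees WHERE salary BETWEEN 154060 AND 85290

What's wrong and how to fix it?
Bug: The bounds are reversed; BETWEEN a AND b requires a <= b to match anything

Fix: Write BETWEEN 85290 AND 154060

Corrected query:
SELECT id, name, salary FROM employees WHERE salary BETWEEN 85290 AND 154060

Result:
id | name | salary
---+------+-------
1  | Jack | 152978
3  | Liam | 153707
5  | Hank | 129440
6  | Dave | 103468
9  | Bob  | 114919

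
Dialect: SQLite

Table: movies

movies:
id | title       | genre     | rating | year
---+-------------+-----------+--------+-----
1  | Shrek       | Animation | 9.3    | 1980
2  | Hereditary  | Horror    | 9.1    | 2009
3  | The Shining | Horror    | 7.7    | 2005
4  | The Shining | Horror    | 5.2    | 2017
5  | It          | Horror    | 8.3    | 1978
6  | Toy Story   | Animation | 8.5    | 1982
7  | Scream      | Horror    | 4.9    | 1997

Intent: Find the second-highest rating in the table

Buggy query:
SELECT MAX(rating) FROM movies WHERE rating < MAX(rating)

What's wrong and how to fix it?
Bug: MAX(rating) on the right of the comparison is an aggregate-in-WHERE error

Fix: Compute the overall MAX in a subquery, then take MAX of rows below it

Corrected query:
SELECT MAX(rating) FROM movies WHERE rating < (SELECT MAX(rating) FROM movies)

Result:
MAX(rating)
-----------
9.1        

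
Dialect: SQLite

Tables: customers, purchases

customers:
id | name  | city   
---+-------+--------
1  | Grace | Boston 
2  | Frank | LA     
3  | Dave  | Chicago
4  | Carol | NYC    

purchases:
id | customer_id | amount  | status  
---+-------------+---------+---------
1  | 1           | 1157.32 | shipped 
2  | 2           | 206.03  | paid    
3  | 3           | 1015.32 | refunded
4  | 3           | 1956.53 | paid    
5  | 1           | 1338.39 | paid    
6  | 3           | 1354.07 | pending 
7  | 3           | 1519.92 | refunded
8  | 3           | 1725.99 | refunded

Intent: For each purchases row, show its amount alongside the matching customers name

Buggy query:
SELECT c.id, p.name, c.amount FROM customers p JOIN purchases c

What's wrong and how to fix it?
Bug: Missing join condition: each purchases row is matched to all customers rows instead of just its own

Fix: Add ON c.customer_id = p.id to the JOIN

Corrected query:
SELECT c.id, p.name, c.amount FROM customers p JOIN purchases c ON c.customer_id = p.id

Result:
id | name  | amount 
---+-------+--------
1  | Grace | 1157.32
2  | Frank | 206.03 
3  | Dave  | 1015.32
4  | Dave  | 1956.53
5  | Grace | 1338.39
6  | Dave  | 1354.07
7  | Dave  | 1519.92
8  | Dave  | 1725.99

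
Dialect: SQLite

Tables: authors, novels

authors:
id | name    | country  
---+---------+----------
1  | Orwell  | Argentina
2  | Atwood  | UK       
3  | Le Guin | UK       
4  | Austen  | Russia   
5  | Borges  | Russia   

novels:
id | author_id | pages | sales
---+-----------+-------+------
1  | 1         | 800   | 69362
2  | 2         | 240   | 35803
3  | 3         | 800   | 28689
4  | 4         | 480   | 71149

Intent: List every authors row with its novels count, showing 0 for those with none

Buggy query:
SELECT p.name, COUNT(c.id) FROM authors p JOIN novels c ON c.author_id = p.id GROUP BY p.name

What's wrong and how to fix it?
Bug: INNER JOIN drops authors rows that have no matching novels rows

Fix: Use LEFT JOIN so parents without children still appear (COUNT(c.id) gives 0)

Corrected query:
SELECT p.name, COUNT(c.id) FROM authors p LEFT JOIN novels c ON c.author_id = p.id GROUP BY p.name

Result:
name    | COUNT(c.id)
--------+------------
Atwood  | 1          
Austen  | 1          
Borges  | 0          
Le Guin | 1          
Orwell  | 1          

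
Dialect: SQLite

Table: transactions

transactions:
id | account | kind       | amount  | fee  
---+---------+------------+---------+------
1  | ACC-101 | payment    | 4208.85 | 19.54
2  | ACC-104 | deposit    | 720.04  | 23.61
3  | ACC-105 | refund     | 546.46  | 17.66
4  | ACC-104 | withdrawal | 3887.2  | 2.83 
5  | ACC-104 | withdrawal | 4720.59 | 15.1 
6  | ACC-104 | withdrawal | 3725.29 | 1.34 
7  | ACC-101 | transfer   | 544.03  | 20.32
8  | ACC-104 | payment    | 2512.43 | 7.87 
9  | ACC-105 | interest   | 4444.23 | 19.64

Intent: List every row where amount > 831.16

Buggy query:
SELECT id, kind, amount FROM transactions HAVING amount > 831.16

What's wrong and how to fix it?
Bug: This is a non-aggregate query (no GROUP BY, no aggregates), so in SQLite the HAVING clause is invalid here; a row-level condition belongs in WHERE

Fix: Replace HAVING with WHERE since the condition applies to individual rows

Corrected query:
SELECT id, kind, amount FROM transactions WHERE amount > 831.16

Result:
id | kind       | amount 
---+------------+--------
1  | payment    | 4208.85
4  | withdrawal | 3887.2 
5  | withdrawal | 4720.59
6  | withdrawal | 3725.29
8  | payment    | 2512.43
9  | interest   | 4444.23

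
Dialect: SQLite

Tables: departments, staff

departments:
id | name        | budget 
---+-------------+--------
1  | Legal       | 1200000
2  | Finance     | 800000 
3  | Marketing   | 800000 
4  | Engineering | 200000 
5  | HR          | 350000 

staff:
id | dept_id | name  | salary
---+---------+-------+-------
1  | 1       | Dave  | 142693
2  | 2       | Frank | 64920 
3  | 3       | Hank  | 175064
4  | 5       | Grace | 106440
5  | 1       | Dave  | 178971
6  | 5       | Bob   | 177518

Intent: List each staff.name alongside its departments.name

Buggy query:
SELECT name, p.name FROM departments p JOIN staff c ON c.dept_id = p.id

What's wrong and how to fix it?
Bug: Both tables have a 'name' column; the unqualified reference is ambiguous

Fix: Qualify the column with its table alias (c.name)

Corrected query:
SELECT c.name, p.name FROM departments p JOIN staff c ON c.dept_id = p.id

Result:
name  | name     
------+----------
Dave  | Legal    
Frank | Finance  
Hank  | Marketing
Grace | HR       
Dave  | Legal    
Bob   | HR       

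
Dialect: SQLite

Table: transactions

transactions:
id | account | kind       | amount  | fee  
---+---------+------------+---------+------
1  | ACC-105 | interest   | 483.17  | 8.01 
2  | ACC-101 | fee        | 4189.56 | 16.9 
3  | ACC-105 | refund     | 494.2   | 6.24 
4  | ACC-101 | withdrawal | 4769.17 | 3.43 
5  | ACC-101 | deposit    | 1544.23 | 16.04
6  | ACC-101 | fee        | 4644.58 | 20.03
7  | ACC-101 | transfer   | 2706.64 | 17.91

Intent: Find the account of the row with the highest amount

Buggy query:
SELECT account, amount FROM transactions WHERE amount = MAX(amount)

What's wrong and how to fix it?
Bug: MAX(amount) is an aggregate and cannot be used directly in WHERE

Fix: Wrap MAX in a scalar subquery so WHERE compares against a single value

Corrected query:
SELECT account, amount FROM transactions WHERE amount = (SELECT MAX(amount) FROM transactions)

Result:
account | amount 
--------+--------
ACC-101 | 4769.17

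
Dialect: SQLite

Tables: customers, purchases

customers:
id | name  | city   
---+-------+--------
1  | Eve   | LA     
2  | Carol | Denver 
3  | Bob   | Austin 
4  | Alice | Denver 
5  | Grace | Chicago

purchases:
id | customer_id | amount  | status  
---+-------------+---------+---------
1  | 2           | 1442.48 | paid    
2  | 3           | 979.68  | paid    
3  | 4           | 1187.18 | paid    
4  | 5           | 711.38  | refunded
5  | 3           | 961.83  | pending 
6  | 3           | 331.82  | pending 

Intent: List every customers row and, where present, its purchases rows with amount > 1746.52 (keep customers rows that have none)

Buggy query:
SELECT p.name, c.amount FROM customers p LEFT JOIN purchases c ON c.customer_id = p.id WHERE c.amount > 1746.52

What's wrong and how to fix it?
Bug: A WHERE condition on the right-hand table after LEFT JOIN drops unmatched parents

Fix: Put 'c.amount > 1746.52' in the JOIN's ON clause instead of WHERE

Corrected query:
SELECT p.name, c.amount FROM customers p LEFT JOIN purchases c ON c.customer_id = p.id AND c.amount > 1746.52

Result:
name  | amount
------+-------
Eve   | NULL  
Carol | NULL  
Bob   | NULL  
Alice | NULL  
Grace | NULL  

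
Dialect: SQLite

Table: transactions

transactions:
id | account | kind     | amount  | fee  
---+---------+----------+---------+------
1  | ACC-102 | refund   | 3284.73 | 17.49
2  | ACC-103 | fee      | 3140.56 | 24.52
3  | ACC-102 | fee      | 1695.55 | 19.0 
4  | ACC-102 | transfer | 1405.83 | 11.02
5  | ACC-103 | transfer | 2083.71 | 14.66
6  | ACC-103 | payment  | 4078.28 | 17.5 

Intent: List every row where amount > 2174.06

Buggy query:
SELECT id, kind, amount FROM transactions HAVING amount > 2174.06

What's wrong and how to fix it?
Bug: HAVING filters the output of aggregation, but this query has no GROUP BY and no aggregate functions, so SQLite rejects it (HAVING clause on a non-aggregate query); the condition here is per row

Fix: Use WHERE for row-level filtering

Corrected query:
SELECT id, kind, amount FROM transactions WHERE amount > 2174.06

Result:
id | kind    | amount 
---+---------+--------
1  | refund  | 3284.73
2  | fee     | 3140.56
6  | payment | 4078.28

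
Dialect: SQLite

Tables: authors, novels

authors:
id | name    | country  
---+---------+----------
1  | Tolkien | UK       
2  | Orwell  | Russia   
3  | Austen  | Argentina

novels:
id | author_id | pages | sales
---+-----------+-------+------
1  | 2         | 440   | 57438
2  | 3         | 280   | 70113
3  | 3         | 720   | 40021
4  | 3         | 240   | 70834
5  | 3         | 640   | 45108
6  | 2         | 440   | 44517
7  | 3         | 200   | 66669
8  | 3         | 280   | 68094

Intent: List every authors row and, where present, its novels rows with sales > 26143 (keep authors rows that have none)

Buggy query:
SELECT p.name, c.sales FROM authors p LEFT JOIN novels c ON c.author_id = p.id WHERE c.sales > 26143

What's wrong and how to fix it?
Bug: A WHERE condition on the right-hand table after LEFT JOIN drops unmatched parents

Fix: Put 'c.sales > 26143' in the JOIN's ON clause instead of WHERE

Corrected query:
SELECT p.name, c.sales FROM authors p LEFT JOIN novels c ON c.author_id = p.id AND c.sales > 26143

Result:
name    | sales
--------+------
Tolkien | NULL 
Orwell  | 44517
Orwell  | 57438
Austen  | 40021
Austen  | 45108
Austen  | 66669
Austen  | 68094
Austen  | 70113
Austen  | 70834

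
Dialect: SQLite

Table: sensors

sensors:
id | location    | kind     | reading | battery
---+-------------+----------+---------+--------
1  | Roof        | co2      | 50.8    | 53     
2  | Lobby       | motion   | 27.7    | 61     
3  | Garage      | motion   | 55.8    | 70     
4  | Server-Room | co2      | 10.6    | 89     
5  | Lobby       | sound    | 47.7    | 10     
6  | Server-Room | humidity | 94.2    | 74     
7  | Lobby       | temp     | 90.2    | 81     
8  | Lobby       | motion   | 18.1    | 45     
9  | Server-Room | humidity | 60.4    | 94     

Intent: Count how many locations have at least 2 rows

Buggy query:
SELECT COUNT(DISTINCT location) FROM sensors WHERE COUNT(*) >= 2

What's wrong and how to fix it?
Bug: COUNT(*) cannot appear in WHERE; the per-group count doesn't exist yet

Fix: Use a subquery that GROUPs and filters with HAVING, then count its rows

Corrected query:
SELECT COUNT(*) FROM (SELECT location FROM sensors GROUP BY location HAVING COUNT(*) >= 2)

Result:
COUNT(*)
--------
2       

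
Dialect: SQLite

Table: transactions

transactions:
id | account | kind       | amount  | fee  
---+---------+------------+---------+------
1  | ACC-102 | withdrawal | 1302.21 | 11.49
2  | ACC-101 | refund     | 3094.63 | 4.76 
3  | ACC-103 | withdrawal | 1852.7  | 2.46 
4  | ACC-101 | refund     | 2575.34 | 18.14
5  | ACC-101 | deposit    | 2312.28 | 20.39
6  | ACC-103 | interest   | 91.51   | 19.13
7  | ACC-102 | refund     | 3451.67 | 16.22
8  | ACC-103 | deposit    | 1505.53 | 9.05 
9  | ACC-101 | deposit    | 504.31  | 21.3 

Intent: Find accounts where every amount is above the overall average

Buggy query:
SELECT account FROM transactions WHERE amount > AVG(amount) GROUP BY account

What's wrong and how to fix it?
Bug: AVG() is an aggregate; it can't sit directly in WHERE

Fix: Use a subquery for AVG and a HAVING MIN(...) filter so the condition holds for every row in the group

Corrected query:
SELECT account FROM transactions GROUP BY account HAVING MIN(amount) > (SELECT AVG(amount) FROM transactions)

Result:
(no rows)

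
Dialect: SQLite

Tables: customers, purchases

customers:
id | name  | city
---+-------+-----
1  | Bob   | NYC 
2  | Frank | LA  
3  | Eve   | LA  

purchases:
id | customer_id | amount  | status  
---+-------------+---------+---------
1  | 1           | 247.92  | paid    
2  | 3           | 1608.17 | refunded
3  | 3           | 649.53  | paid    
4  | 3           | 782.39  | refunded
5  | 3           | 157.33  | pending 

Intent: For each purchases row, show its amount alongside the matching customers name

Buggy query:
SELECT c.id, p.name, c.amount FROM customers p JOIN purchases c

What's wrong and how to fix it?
Bug: Missing join condition: each purchases row is matched to all customers rows instead of just its own

Fix: Add ON c.customer_id = p.id to the JOIN

Corrected query:
SELECT c.id, p.name, c.amount FROM customers p JOIN purchases c ON c.customer_id = p.id

Result:
id | name | amount 
---+------+--------
1  | Bob  | 247.92 
2  | Eve  | 1608.17
3  | Eve  | 649.53 
4  | Eve  | 782.39 
5  | Eve  | 157.33 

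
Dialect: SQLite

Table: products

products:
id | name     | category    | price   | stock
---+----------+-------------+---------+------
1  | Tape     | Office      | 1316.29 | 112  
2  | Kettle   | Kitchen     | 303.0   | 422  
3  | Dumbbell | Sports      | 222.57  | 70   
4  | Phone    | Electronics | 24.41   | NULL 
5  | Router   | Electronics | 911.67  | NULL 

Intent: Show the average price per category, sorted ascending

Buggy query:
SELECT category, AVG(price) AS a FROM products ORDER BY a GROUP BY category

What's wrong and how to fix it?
Bug: GROUP BY must precede ORDER BY

Fix: Move ORDER BY to the end, after GROUP BY

Corrected query:
SELECT category, AVG(price) AS a FROM products GROUP BY category ORDER BY a

Result:
category    | a      
------------+--------
Sports      | 222.57 
Kitchen     | 303    
Electronics | 468.04 
Office      | 1316.29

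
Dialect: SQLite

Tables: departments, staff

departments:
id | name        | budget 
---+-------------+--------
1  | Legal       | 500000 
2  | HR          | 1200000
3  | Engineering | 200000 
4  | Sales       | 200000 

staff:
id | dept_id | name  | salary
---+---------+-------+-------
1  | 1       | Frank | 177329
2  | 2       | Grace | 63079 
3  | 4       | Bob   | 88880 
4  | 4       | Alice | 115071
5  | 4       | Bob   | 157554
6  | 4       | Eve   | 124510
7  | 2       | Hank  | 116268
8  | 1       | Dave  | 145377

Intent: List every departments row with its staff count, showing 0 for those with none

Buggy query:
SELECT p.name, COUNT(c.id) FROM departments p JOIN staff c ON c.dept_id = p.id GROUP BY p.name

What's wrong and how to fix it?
Bug: INNER JOIN drops departments rows that have no matching staff rows

Fix: Switch to LEFT JOIN to retain unmatched parent rows

Corrected query:
SELECT p.name, COUNT(c.id) FROM departments p LEFT JOIN staff c ON c.dept_id = p.id GROUP BY p.name

Result:
name        | COUNT(c.id)
------------+------------
Engineering | 0          
HR          | 2          
Legal       | 2          
Sales       | 4          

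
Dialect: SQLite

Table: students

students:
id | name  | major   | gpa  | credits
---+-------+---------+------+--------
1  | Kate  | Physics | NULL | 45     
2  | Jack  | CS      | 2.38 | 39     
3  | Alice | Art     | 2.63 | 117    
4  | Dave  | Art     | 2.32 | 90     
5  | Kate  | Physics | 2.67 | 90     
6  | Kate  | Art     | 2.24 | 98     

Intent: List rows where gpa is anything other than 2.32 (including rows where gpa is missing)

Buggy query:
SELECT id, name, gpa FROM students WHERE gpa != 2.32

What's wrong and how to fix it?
Bug: 'gpa != 2.32' is unknown when gpa is NULL, so NULL rows are silently excluded

Fix: Handle NULL separately with IS NULL alongside the inequality

Corrected query:
SELECT id, name, gpa FROM students WHERE gpa != 2.32 OR gpa IS NULL

Result:
id | name  | gpa 
---+-------+-----
1  | Kate  | NULL
2  | Jack  | 2.38
3  | Alice | 2.63
5  | Kate  | 2.67
6  | Kate  | 2.24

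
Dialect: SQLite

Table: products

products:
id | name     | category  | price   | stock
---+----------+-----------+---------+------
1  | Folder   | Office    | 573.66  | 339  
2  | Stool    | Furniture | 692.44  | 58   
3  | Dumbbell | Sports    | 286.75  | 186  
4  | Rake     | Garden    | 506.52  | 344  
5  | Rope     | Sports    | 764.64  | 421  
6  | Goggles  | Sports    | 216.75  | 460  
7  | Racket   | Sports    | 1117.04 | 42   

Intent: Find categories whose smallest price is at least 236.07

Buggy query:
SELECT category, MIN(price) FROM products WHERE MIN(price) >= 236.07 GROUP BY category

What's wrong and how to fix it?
Bug: MIN() in WHERE is a misuse of aggregate

Fix: Use HAVING for the per-group MIN condition

Corrected query:
SELECT category, MIN(price) FROM products GROUP BY category HAVING MIN(price) >= 236.07

Result:
category  | MIN(price)
----------+-----------
Furniture | 692.44    
Garden    | 506.52    
Office    | 573.66    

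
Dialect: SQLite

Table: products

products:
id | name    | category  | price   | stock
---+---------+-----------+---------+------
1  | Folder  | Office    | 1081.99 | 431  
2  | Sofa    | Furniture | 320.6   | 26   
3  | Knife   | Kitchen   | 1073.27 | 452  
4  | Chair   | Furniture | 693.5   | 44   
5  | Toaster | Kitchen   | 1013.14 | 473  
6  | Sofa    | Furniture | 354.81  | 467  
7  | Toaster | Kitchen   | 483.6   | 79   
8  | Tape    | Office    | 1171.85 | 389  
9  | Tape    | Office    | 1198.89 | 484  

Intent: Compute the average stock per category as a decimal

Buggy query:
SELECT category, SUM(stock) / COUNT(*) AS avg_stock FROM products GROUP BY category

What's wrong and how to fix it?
Bug: Both operands are integers, so '/' performs integer division and truncates

Fix: Cast one side to REAL so the division keeps the fractional part

Corrected query:
SELECT category, SUM(stock) * 1.0 / COUNT(*) AS avg_stock FROM products GROUP BY category

Result:
category  | avg_stock 
----------+-----------
Furniture | 179       
Kitchen   | 334.666667
Office    | 434.666667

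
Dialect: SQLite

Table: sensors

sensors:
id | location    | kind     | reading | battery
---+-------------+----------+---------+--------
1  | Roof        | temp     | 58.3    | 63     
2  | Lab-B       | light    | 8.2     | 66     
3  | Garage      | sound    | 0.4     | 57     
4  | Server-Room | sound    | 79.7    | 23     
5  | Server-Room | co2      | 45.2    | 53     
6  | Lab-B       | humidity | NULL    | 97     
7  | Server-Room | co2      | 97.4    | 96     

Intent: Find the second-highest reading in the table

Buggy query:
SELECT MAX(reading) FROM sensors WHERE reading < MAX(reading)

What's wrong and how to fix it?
Bug: MAX(reading) on the right of the comparison is an aggregate-in-WHERE error

Fix: Put the inner MAX in a scalar subquery

Corrected query:
SELECT MAX(reading) FROM sensors WHERE reading < (SELECT MAX(reading) FROM sensors)

Result:
MAX(reading)
------------
79.7        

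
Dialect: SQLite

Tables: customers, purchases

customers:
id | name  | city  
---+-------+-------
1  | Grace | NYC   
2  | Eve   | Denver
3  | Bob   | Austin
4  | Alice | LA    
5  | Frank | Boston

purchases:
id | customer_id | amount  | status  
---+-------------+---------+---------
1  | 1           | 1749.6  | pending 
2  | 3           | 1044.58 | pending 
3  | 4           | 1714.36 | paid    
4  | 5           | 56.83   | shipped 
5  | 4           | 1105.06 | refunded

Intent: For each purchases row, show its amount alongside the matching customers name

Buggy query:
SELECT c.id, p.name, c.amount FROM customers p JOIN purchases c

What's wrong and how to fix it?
Bug: JOIN with no ON clause produces a cartesian product; every purchases row pairs with every customers row

Fix: Add ON c.customer_id = p.id to the JOIN

Corrected query:
SELECT c.id, p.name, c.amount FROM customers p JOIN purchases c ON c.customer_id = p.id

Result:
id | name  | amount 
---+-------+--------
1  | Grace | 1749.6 
2  | Bob   | 1044.58
3  | Alice | 1714.36
4  | Frank | 56.83  
5  | Alice | 1105.06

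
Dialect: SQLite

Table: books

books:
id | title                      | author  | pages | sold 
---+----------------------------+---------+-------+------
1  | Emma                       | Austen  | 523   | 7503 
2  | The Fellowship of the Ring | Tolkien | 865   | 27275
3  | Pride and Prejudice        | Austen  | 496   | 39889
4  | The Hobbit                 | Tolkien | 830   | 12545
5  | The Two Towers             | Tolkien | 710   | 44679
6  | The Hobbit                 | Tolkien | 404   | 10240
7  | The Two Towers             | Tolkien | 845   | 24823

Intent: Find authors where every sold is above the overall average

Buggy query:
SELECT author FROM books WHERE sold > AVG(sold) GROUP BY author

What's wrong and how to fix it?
Bug: WHERE evaluates per row before aggregation, so AVG() is unavailable

Fix: Compute the overall average in a scalar subquery and compare each group's MIN against it in HAVING

Corrected query:
SELECT author FROM books GROUP BY author HAVING MIN(sold) > (SELECT AVG(sold) FROM books)

Result:
(no rows)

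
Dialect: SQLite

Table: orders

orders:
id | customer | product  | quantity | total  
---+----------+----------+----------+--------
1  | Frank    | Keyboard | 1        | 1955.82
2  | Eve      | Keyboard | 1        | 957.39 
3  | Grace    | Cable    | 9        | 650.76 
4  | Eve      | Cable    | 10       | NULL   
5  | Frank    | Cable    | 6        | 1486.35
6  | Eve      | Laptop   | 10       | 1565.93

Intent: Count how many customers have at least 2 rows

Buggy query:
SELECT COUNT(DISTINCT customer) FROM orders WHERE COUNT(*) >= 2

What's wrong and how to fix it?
Bug: COUNT(*) cannot appear in WHERE; the per-group count doesn't exist yet

Fix: Use a subquery that GROUPs and filters with HAVING, then count its rows

Corrected query:
SELECT COUNT(*) FROM (SELECT customer FROM orders GROUP BY customer HAVING COUNT(*) >= 2)

Result:
COUNT(*)
--------
2       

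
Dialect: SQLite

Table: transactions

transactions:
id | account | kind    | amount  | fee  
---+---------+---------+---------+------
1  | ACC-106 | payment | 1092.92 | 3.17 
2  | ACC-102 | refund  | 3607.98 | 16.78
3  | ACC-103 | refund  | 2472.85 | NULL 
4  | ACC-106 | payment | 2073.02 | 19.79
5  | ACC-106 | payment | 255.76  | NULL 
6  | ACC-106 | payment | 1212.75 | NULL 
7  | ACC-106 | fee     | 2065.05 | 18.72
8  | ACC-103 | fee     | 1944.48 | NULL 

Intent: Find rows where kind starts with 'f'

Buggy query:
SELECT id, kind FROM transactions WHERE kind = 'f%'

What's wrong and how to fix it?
Bug: '=' compares the literal string including the % character; pattern matching needs LIKE

Fix: Replace '=' with LIKE so 'f%' is treated as a pattern

Corrected query:
SELECT id, kind FROM transactions WHERE kind LIKE 'f%'

Result:
id | kind
---+-----
7  | fee 
8  | fee 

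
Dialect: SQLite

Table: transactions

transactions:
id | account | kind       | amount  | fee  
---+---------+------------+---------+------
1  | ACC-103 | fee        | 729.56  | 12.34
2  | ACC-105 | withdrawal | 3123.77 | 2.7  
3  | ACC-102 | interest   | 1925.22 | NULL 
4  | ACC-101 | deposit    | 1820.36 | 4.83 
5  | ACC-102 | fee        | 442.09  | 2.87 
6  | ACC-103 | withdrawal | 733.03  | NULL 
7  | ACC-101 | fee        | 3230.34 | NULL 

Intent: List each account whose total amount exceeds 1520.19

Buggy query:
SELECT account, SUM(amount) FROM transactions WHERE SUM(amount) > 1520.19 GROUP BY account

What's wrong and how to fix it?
Bug: WHERE runs before GROUP BY, so aggregates aren't available there

Fix: Move the aggregate condition to a HAVING clause

Corrected query:
SELECT account, SUM(amount) FROM transactions GROUP BY account HAVING SUM(amount) > 1520.19

Result:
account | SUM(amount)
--------+------------
ACC-101 | 5050.7     
ACC-102 | 2367.31    
ACC-105 | 3123.77    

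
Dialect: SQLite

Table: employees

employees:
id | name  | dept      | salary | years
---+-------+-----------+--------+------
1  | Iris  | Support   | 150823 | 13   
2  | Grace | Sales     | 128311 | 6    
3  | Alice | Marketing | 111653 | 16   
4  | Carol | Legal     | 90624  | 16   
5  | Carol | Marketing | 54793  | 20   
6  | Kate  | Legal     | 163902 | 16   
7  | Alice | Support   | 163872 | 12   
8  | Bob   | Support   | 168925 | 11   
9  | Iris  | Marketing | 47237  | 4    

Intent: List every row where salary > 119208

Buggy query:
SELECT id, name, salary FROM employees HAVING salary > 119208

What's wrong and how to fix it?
Bug: HAVING filters the output of aggregation, but this query has no GROUP BY and no aggregate functions, so SQLite rejects it (HAVING clause on a non-aggregate query); the condition here is per row

Fix: Replace HAVING with WHERE since the condition applies to individual rows

Corrected query:
SELECT id, name, salary FROM employees WHERE salary > 119208

Result:
id | name  | salary
---+-------+-------
1  | Iris  | 150823
2  | Grace | 128311
6  | Kate  | 163902
7  | Alice | 163872
8  | Bob   | 168925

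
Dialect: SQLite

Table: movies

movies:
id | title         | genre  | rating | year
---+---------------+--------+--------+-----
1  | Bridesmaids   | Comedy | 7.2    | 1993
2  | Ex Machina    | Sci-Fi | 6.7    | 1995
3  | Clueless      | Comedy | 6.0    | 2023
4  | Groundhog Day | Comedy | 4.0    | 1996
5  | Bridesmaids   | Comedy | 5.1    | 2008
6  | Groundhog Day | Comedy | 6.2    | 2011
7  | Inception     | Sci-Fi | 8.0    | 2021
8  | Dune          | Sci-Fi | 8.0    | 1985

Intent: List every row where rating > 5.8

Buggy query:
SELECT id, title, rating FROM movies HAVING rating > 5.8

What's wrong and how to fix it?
Bug: HAVING filters the output of aggregation, but this query has no GROUP BY and no aggregate functions, so SQLite rejects it (HAVING clause on a non-aggregate query); the condition here is per row

Fix: Replace HAVING with WHERE since the condition applies to individual rows

Corrected query:
SELECT id, title, rating FROM movies WHERE rating > 5.8

Result:
id | title         | rating
---+---------------+-------
1  | Bridesmaids   | 7.2   
2  | Ex Machina    | 6.7   
3  | Clueless      | 6     
6  | Groundhog Day | 6.2   
7  | Inception     | 8     
8  | Dune          | 8     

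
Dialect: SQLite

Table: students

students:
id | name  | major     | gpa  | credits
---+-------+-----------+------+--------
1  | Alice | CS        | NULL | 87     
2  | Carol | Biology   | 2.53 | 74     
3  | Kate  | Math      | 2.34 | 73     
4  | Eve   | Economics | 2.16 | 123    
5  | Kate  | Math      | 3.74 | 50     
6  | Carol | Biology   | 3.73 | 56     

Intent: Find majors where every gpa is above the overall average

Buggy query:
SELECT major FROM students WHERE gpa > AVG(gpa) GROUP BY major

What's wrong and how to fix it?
Bug: WHERE evaluates per row before aggregation, so AVG() is unavailable

Fix: Use a subquery for AVG and a HAVING MIN(...) filter so the condition holds for every row in the group

Corrected query:
SELECT major FROM students GROUP BY major HAVING MIN(gpa) > (SELECT AVG(gpa) FROM students)

Result:
(no rows)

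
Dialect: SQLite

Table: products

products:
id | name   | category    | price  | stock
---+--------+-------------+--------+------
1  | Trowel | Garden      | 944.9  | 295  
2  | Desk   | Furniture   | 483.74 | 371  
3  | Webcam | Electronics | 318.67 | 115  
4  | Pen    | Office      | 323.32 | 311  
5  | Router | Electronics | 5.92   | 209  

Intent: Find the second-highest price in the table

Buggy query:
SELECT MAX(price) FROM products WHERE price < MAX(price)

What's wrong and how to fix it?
Bug: The inner MAX is an aggregate inside WHERE, which is not allowed

Fix: Compute the overall MAX in a subquery, then take MAX of rows below it

Corrected query:
SELECT MAX(price) FROM products WHERE price < (SELECT MAX(price) FROM products)

Result:
MAX(price)
----------
483.74    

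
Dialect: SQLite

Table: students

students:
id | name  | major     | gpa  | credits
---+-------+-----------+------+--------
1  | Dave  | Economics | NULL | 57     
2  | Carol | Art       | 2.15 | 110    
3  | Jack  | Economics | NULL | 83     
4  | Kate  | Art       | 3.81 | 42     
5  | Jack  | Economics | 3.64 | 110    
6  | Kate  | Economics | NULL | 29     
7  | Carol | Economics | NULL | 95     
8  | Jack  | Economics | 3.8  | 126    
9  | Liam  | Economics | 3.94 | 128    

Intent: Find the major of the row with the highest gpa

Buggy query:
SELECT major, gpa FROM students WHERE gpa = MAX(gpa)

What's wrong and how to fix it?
Bug: MAX(gpa) is an aggregate and cannot be used directly in WHERE

Fix: Use a subquery: WHERE gpa = (SELECT MAX(gpa) FROM students)

Corrected query:
SELECT major, gpa FROM students WHERE gpa = (SELECT MAX(gpa) FROM students)

Result:
major     | gpa 
----------+-----
Economics | 3.94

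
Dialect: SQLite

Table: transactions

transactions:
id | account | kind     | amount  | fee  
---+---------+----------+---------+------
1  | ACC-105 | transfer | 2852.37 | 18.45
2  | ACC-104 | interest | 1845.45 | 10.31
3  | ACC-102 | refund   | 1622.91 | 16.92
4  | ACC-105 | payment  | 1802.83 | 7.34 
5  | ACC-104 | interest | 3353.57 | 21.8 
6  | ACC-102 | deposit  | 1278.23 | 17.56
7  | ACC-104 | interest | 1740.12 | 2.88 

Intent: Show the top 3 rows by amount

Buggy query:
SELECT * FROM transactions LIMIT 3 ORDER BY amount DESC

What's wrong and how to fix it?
Bug: ORDER BY cannot follow LIMIT; LIMIT is the final clause

Fix: Sort with ORDER BY, then apply LIMIT

Corrected query:
SELECT * FROM transactions ORDER BY amount DESC LIMIT 3

Result:
id | account | kind     | amount  | fee  
---+---------+----------+---------+------
5  | ACC-104 | interest | 3353.57 | 21.8 
1  | ACC-105 | transfer | 2852.37 | 18.45
2  | ACC-104 | interest | 1845.45 | 10.31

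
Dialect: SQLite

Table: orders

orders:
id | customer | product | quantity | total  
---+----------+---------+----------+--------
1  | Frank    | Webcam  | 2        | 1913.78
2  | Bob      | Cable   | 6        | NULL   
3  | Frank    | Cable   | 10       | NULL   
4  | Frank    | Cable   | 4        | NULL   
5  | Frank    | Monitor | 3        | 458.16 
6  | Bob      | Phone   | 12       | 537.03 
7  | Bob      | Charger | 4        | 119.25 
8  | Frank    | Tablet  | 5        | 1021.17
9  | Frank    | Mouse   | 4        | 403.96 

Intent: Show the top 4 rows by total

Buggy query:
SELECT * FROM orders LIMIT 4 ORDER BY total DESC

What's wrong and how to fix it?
Bug: ORDER BY cannot follow LIMIT; LIMIT is the final clause

Fix: Swap the clauses: ORDER BY first, then LIMIT

Corrected query:
SELECT * FROM orders ORDER BY total DESC LIMIT 4

Result:
id | customer | product | quantity | total  
---+----------+---------+----------+--------
1  | Frank    | Webcam  | 2        | 1913.78
8  | Frank    | Tablet  | 5        | 1021.17
6  | Bob      | Phone   | 12       | 537.03 
5  | Frank    | Monitor | 3        | 458.16 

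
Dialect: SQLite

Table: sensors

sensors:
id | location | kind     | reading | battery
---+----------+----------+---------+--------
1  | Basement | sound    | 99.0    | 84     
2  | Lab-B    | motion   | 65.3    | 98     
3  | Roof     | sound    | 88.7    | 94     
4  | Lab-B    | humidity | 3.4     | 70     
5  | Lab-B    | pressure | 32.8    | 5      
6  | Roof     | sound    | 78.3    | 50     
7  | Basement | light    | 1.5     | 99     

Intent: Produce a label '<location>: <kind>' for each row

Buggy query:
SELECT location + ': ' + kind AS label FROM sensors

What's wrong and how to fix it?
Bug: SQLite uses || for string concatenation; + coerces text to numbers (yielding 0)

Fix: Replace + with || to concatenate text

Corrected query:
SELECT location || ': ' || kind AS label FROM sensors

Result:
label          
---------------
Basement: sound
Lab-B: motion  
Roof: sound    
Lab-B: humidity
Lab-B: pressure
Roof: sound    
Basement: light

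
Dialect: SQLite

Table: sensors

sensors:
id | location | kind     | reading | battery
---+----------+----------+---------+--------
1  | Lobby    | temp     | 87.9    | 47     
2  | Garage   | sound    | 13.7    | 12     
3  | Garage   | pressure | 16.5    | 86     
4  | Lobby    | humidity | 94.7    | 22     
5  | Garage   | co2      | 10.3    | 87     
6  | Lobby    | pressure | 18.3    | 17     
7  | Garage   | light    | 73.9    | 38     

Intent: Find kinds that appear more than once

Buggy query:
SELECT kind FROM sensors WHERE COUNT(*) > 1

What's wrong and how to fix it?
Bug: WHERE can't reference COUNT(*); aggregates are computed after WHERE

Fix: GROUP BY kind, then filter groups with HAVING COUNT(*) > 1

Corrected query:
SELECT kind FROM sensors GROUP BY kind HAVING COUNT(*) > 1

Result:
kind    
--------
pressure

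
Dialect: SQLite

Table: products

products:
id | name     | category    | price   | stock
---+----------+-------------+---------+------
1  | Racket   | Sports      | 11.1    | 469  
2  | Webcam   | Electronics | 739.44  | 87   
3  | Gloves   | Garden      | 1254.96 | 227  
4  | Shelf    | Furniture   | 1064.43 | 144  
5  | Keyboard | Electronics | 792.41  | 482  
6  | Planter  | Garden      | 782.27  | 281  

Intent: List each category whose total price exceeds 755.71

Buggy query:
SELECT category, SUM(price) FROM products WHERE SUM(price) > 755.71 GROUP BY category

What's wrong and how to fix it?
Bug: SUM(price) is an aggregate, but WHERE filters rows before aggregation

Fix: Move the aggregate condition to a HAVING clause

Corrected query:
SELECT category, SUM(price) FROM products GROUP BY category HAVING SUM(price) > 755.71

Result:
category    | SUM(price)
------------+-----------
Electronics | 1531.85   
Furniture   | 1064.43   
Garden      | 2037.23   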